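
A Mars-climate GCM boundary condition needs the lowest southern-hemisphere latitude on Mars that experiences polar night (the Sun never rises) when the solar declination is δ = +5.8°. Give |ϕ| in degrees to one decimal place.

Polar night requires cos h₀ = −tan ϕ tan δ ≥ 1, i.e. tan ϕ tan δ ≤ −1.
The boundary is |tan ϕ| · |tan δ| = 1, so |ϕ| = 90° − |δ| = 90° − 5.8° = 84.2° in the southern hemisphere.

|ϕ| = 84.2°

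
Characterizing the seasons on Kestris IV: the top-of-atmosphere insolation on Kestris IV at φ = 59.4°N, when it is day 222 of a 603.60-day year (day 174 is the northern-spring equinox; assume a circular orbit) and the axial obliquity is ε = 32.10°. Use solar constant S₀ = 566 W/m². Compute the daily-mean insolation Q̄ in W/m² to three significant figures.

Q̄ ≈ 160 W/m²

Solar longitude: λ_s = 360° × (222 − 174)/603.60 = 28.628°.
sin δ = sin 32.10° × sin 28.628° = 0.25461, so δ = +14.750°.
cos H₀ = −tan(+59.4°) tan(+14.750°) = -0.4452, H₀ = 2.0322 rad.
Bracket: H₀ sin φ sin δ + cos φ cos δ sin H₀ = 2.0322×0.86074×0.25461 + 0.50904×0.96704×0.89544 = 0.445363 + 0.440791 = 0.886154.
Q̄ = (S₀/π) × [bracket] = (566/π) × 0.886154 = 159.7 W/m².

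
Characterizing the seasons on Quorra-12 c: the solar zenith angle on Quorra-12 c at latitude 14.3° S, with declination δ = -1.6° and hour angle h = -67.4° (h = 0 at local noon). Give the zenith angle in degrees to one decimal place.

cos θ_z = sin ϕ sin δ + cos ϕ cos δ cos h = 0.006897 + 0.372243 = 0.379140.
θ_z = arccos(0.379140) = 67.7°.

θ_z = 67.7°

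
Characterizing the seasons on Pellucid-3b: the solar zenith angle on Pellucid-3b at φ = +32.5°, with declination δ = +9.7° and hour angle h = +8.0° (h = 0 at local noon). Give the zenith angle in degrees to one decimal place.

θ_z = 24.0°

cos θ_z = sin φ sin δ + cos φ cos δ cos h = 0.090529 + 0.823243 = 0.913772.
θ_z = arccos(0.913772) = 24.0°.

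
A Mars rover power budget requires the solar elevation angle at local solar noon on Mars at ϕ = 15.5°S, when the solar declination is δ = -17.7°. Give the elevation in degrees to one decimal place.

87.8°

At local noon the hour angle is zero, so the zenith angle equals |ϕ − δ| = |-15.5° − (-17.700°)| = 2.200°.
Elevation = 90° − 2.200° = 87.8°.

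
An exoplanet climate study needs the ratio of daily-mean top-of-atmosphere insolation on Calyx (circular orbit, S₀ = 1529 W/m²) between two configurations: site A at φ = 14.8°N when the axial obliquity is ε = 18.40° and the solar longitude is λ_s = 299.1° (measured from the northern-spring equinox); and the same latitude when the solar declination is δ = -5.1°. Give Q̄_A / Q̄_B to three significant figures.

— Configuration A (φ=+14.8°):
Solar declination: sin δ = sin ε · sin λ_s = sin 18.40° × sin 299.1° = -0.27581, so δ = -16.010°.
cos H₀ = −tan(+14.8°) tan(-16.010°) = 0.0758, H₀ = 1.4949 rad.
Bracket: H₀ sin φ sin δ + cos φ cos δ sin H₀ = 1.4949×0.25545×-0.27581 + 0.96682×0.96121×0.99712 = -0.105324 + 0.926641 = 0.821317.
Q̄ = (S₀/π) × [bracket] = (1529/π) × 0.821317 = 399.73 W/m².
— Configuration B (φ=+14.8°):
cos H₀ = −tan(+14.8°) tan(-5.100°) = 0.0236, H₀ = 1.5472 rad.
Bracket: H₀ sin φ sin δ + cos φ cos δ sin H₀ = 1.5472×0.25545×-0.08889 + 0.96682×0.99604×0.99972 = -0.035132 + 0.962722 = 0.927590.
Q̄ = (S₀/π) × [bracket] = (1529/π) × 0.927590 = 451.45 W/m².
Ratio Q̄_A / Q̄_B = 399.73 / 451.45 = 0.8854.

Q̄_A / Q̄_B ≈ 0.885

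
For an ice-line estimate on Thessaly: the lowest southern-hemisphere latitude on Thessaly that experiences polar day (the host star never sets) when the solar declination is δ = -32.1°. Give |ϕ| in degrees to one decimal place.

|ϕ| = 57.9°

Polar day requires cos h₀ = −tan ϕ tan δ ≤ −1, i.e. tan ϕ tan δ ≥ 1.
The boundary is |tan ϕ| · |tan δ| = 1, so |ϕ| = 90° − |δ| = 90° − 32.1° = 57.9° in the southern hemisphere.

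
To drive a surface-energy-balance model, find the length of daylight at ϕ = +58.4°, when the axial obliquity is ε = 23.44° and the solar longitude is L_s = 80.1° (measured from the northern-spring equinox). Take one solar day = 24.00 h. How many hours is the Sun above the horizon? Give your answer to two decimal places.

17.84 h

Solar declination: sin δ = sin ε · sin L_s = sin 23.44° × sin 80.1° = 0.39187, so δ = +23.071°.
cos h₀ = −tan ϕ · tan δ = −tan(+58.4°) × tan(+23.071°) = -0.6923, so h₀ = 2.3355 rad = 133.82°.
Daylight = 2h₀/(2π) × 24.00 h = (2.3355/π) × 24.00 = 17.84 h.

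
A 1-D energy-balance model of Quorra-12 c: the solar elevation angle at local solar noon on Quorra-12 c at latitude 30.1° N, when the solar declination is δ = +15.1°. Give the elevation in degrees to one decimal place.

75.0°

At local noon the hour angle is zero, so the zenith angle equals |φ − δ| = |+30.1° − (+15.100°)| = 15.000°.
Elevation = 90° − 15.000° = 75.0°.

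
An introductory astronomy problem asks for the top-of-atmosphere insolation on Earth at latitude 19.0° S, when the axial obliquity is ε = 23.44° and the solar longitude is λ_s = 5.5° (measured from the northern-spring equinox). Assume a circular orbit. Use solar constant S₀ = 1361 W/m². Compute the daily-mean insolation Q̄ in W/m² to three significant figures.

Q̄ ≈ 401 W/m²

Solar declination: sin δ = sin ε · sin λ_s = sin 23.44° × sin 5.5° = 0.03813, so δ = +2.185°.
cos H₀ = −tan(-19.0°) tan(+2.185°) = 0.0131, H₀ = 1.5577 rad.
Bracket: H₀ sin φ sin δ + cos φ cos δ sin H₀ = 1.5577×-0.32557×0.03813 + 0.94552×0.99927×0.99991 = -0.019337 + 0.944745 = 0.925408.
Q̄ = (S₀/π) × [bracket] = (1361/π) × 0.925408 = 400.9 W/m².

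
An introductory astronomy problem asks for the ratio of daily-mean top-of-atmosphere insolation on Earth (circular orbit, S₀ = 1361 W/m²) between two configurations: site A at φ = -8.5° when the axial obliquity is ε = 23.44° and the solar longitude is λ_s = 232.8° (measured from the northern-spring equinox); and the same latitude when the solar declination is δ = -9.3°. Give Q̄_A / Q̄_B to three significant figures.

Q̄_A / Q̄_B ≈ 0.999

— Configuration A (φ=-8.5°):
Solar declination: sin δ = sin ε · sin λ_s = sin 23.44° × sin 232.8° = -0.31685, so δ = -18.473°.
cos H₀ = −tan(-8.5°) tan(-18.473°) = -0.0499, H₀ = 1.6207 rad.
Bracket: H₀ sin φ sin δ + cos φ cos δ sin H₀ = 1.6207×-0.14781×-0.31685 + 0.98902×0.94848×0.99875 = 0.075903 + 0.936893 = 1.012796.
Q̄ = (S₀/π) × [bracket] = (1361/π) × 1.012796 = 438.76 W/m².
— Configuration B (φ=-8.5°):
cos H₀ = −tan(-8.5°) tan(-9.300°) = -0.0245, H₀ = 1.5953 rad.
Bracket: H₀ sin φ sin δ + cos φ cos δ sin H₀ = 1.5953×-0.14781×-0.16160 + 0.98902×0.98686×0.99970 = 0.038105 + 0.975731 = 1.013836.
Q̄ = (S₀/π) × [bracket] = (1361/π) × 1.013836 = 439.21 W/m².
Ratio Q̄_A / Q̄_B = 438.76 / 439.21 = 0.9990.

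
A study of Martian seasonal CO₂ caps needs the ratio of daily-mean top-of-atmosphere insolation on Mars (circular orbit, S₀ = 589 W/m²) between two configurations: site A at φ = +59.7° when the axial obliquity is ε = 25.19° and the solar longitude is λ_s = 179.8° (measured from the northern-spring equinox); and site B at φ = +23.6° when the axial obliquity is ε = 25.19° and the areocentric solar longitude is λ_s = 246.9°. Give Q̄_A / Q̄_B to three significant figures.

Q̄_A / Q̄_B ≈ 0.828

— Configuration A (φ=+59.7°):
Solar declination: sin δ = sin ε · sin λ_s = sin 25.19° × sin 179.8° = 0.00149, so δ = +0.085°.
cos H₀ = −tan(+59.7°) tan(+0.085°) = -0.0025, H₀ = 1.5733 rad.
Bracket: H₀ sin φ sin δ + cos φ cos δ sin H₀ = 1.5733×0.86340×0.00149 + 0.50453×1.00000×1.00000 = 0.002024 + 0.504530 = 0.506554.
Q̄ = (S₀/π) × [bracket] = (589/π) × 0.506554 = 94.971 W/m².
— Configuration B (φ=+23.6°):
sin δ = sin 25.19° × sin 246.9° = -0.39150, so δ = -23.048°.
cos H₀ = −tan(+23.6°) tan(-23.048°) = 0.1859, H₀ = 1.3838 rad.
Bracket: H₀ sin φ sin δ + cos φ cos δ sin H₀ = 1.3838×0.40035×-0.39150 + 0.91636×0.92018×0.98257 = -0.216893 + 0.828519 = 0.611626.
Q̄ = (S₀/π) × [bracket] = (589/π) × 0.611626 = 114.67 W/m².
Ratio Q̄_A / Q̄_B = 94.971 / 114.67 = 0.8282.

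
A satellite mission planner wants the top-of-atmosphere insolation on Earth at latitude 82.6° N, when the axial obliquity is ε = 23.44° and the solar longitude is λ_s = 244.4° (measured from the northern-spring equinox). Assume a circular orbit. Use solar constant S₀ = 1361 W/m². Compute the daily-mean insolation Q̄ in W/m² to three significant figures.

Q̄ ≈ 0.00 W/m²

Solar declination: sin δ = sin ε · sin λ_s = sin 23.44° × sin 244.4° = -0.35874, so δ = -21.023°.
cos H₀ = −tan(+82.6°) tan(-21.023°) = 2.9591 ≥ 1 ⇒ polar night, H₀ = 0 and Q̄ = 0.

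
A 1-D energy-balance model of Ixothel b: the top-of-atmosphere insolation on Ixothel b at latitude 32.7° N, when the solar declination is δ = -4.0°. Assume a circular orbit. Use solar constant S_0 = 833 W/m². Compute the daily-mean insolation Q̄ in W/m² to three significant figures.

cos h₀ = −tan(+32.7°) tan(-4.000°) = 0.0449, h₀ = 1.5259 rad.
Bracket: h₀ sin ϕ sin δ + cos ϕ cos δ sin h₀ = 1.5259×0.54024×-0.06976 + 0.84151×0.99756×0.99899 = -0.057507 + 0.838609 = 0.781102.
Q̄ = (S_0/π) × [bracket] = (833/π) × 0.781102 = 207.1 W/m².

Q̄ ≈ 207 W/m²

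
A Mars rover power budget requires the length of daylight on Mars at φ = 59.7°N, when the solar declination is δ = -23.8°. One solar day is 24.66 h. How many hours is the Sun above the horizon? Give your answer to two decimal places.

cos H₀ = −tan φ · tan δ = −tan(+59.7°) × tan(-23.800°) = 0.7548, so H₀ = 0.7155 rad = 40.99°.
Daylight = 2H₀/(2π) × 24.66 h = (0.7155/π) × 24.66 = 5.62 h.

5.62 h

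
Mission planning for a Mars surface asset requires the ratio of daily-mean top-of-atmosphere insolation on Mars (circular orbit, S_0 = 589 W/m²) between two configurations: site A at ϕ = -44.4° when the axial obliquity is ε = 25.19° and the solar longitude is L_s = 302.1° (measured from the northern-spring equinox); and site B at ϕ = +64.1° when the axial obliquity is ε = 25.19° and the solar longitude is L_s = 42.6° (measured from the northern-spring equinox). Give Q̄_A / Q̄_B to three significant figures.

— Configuration A (ϕ=-44.4°):
Solar declination: sin δ = sin ε · sin L_s = sin 25.19° × sin 302.1° = -0.36055, so δ = -21.134°.
cos h₀ = −tan(-44.4°) tan(-21.134°) = -0.3785, h₀ = 1.9590 rad.
Bracket: h₀ sin ϕ sin δ + cos ϕ cos δ sin h₀ = 1.9590×-0.69966×-0.36055 + 0.71447×0.93274×0.92558 = 0.494182 + 0.616820 = 1.111002.
Q̄ = (S_0/π) × [bracket] = (589/π) × 1.111002 = 208.30 W/m².
— Configuration B (ϕ=+64.1°):
Solar declination: sin δ = sin ε · sin L_s = sin 25.19° × sin 42.6° = 0.28809, so δ = +16.744°.
cos h₀ = −tan(+64.1°) tan(+16.744°) = -0.6196, h₀ = 2.2390 rad.
Bracket: h₀ sin ϕ sin δ + cos ϕ cos δ sin h₀ = 2.2390×0.89956×0.28809 + 0.43680×0.95760×0.78494 = 0.580246 + 0.328324 = 0.908570.
Q̄ = (S_0/π) × [bracket] = (589/π) × 0.908570 = 170.34 W/m².
Ratio Q̄_A / Q̄_B = 208.30 / 170.34 = 1.223.

Q̄_A / Q̄_B ≈ 1.22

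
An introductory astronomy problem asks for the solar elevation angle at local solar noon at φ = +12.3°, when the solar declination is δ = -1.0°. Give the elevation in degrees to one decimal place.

At local noon the hour angle is zero, so the zenith angle equals |φ − δ| = |+12.3° − (-1.000°)| = 13.300°.
Elevation = 90° − 13.300° = 76.7°.

76.7°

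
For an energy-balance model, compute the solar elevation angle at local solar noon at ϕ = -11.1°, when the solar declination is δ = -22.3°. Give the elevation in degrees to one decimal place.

78.8°

At local noon the hour angle is zero, so the zenith angle equals |ϕ − δ| = |-11.1° − (-22.300°)| = 11.200°.
Elevation = 90° − 11.200° = 78.8°.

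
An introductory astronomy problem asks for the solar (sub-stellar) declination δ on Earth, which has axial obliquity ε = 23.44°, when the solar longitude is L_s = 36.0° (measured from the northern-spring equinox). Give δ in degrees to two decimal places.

δ = +13.52°

sin δ = sin ε · sin L_s = sin 23.44° × sin 36.0° = 0.233814.
δ = arcsin(0.233814) = +13.52°.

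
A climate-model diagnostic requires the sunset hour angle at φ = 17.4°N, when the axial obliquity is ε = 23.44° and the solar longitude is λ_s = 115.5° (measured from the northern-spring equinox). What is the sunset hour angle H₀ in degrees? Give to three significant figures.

Solar declination: sin δ = sin ε · sin λ_s = sin 23.44° × sin 115.5° = 0.35904, so δ = +21.041°.
cos H₀ = −tan φ · tan δ = −tan(+17.4°) × tan(+21.041°) = -0.1206, so H₀ = 1.6916 rad = 96.92°.

H₀ = 96.9°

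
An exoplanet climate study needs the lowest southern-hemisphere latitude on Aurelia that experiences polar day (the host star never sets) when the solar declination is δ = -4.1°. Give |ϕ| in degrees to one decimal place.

|ϕ| = 85.9°

Polar day requires cos h₀ = −tan ϕ tan δ ≤ −1, i.e. tan ϕ tan δ ≥ 1.
The boundary is |tan ϕ| · |tan δ| = 1, so |ϕ| = 90° − |δ| = 90° − 4.1° = 85.9° in the southern hemisphere.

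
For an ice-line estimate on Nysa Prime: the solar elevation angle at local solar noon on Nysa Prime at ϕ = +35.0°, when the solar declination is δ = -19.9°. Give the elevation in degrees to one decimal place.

At local noon the hour angle is zero, so the zenith angle equals |ϕ − δ| = |+35.0° − (-19.900°)| = 54.900°.
Elevation = 90° − 54.900° = 35.1°.

35.1°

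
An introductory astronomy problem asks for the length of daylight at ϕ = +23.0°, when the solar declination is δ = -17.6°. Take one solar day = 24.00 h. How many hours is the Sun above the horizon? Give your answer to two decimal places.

10.97 h

cos h₀ = −tan ϕ · tan δ = −tan(+23.0°) × tan(-17.600°) = 0.1347, so h₀ = 1.4357 rad = 82.26°.
Daylight = 2h₀/(2π) × 24.00 h = (1.4357/π) × 24.00 = 10.97 h.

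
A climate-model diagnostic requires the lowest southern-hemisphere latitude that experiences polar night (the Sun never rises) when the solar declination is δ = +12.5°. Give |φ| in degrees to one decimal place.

Polar night requires cos H₀ = −tan φ tan δ ≥ 1, i.e. tan φ tan δ ≤ −1.
The boundary is |tan φ| · |tan δ| = 1, so |φ| = 90° − |δ| = 90° − 12.5° = 77.5° in the southern hemisphere.

|φ| = 77.5°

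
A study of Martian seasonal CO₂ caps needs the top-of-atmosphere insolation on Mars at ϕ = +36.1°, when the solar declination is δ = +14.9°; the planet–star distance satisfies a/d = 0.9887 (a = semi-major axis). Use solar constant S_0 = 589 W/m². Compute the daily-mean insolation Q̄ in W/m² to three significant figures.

Q̄ ≈ 189 W/m²

cos h₀ = −tan(+36.1°) tan(+14.900°) = -0.1940, h₀ = 1.7661 rad.
Bracket: h₀ sin ϕ sin δ + cos ϕ cos δ sin h₀ = 1.7661×0.58920×0.25713 + 0.80799×0.96638×0.98100 = 0.267566 + 0.765990 = 1.033556.
Inverse-square distance factor (a/d)² = 0.9887² = 0.977528.
Q̄ = (S_0/π) × 0.977528 × [bracket] = (589/π) × 0.977528 × 1.033556 = 189.4 W/m².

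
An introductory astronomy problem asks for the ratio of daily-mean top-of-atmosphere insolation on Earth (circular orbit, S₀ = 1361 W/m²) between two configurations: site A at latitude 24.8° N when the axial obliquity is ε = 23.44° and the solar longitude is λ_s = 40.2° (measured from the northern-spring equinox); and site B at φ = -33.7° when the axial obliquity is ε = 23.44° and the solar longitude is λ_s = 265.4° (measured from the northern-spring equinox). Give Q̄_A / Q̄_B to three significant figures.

Q̄_A / Q̄_B ≈ 0.923

— Configuration A (φ=+24.8°):
Solar declination: sin δ = sin ε · sin λ_s = sin 23.44° × sin 40.2° = 0.25676, so δ = +14.878°.
cos H₀ = −tan(+24.8°) tan(+14.878°) = -0.1228, H₀ = 1.6939 rad.
Bracket: H₀ sin φ sin δ + cos φ cos δ sin H₀ = 1.6939×0.41945×0.25676 + 0.90778×0.96648×0.99244 = 0.182430 + 0.870718 = 1.053148.
Q̄ = (S₀/π) × [bracket] = (1361/π) × 1.053148 = 456.24 W/m².
— Configuration B (φ=-33.7°):
Solar declination: sin δ = sin ε · sin λ_s = sin 23.44° × sin 265.4° = -0.39651, so δ = -23.360°.
cos H₀ = −tan(-33.7°) tan(-23.360°) = -0.2880, H₀ = 1.8630 rad.
Bracket: H₀ sin φ sin δ + cos φ cos δ sin H₀ = 1.8630×-0.55484×-0.39651 + 0.83195×0.91803×0.95762 = 0.409859 + 0.731387 = 1.141246.
Q̄ = (S₀/π) × [bracket] = (1361/π) × 1.141246 = 494.41 W/m².
Ratio Q̄_A / Q̄_B = 456.24 / 494.41 = 0.9228.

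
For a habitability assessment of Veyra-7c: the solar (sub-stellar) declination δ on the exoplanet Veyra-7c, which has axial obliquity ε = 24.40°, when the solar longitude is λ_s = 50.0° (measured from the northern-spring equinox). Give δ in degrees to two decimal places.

sin δ = sin ε · sin λ_s = sin 24.40° × sin 50.0° = 0.316456.
δ = arcsin(0.316456) = +18.45°.

δ = +18.45°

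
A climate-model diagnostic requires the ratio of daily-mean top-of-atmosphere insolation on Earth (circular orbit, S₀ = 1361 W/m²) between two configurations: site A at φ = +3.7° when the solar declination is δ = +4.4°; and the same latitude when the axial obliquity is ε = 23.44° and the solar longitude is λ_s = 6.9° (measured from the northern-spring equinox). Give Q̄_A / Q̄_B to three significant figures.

— Configuration A (φ=+3.7°):
cos H₀ = −tan(+3.7°) tan(+4.400°) = -0.0050, H₀ = 1.5758 rad.
Bracket: H₀ sin φ sin δ + cos φ cos δ sin H₀ = 1.5758×0.06453×0.07672 + 0.99792×0.99705×0.99999 = 0.007801 + 0.994966 = 1.002767.
Q̄ = (S₀/π) × [bracket] = (1361/π) × 1.002767 = 434.42 W/m².
— Configuration B (φ=+3.7°):
Solar declination: sin δ = sin ε · sin λ_s = sin 23.44° × sin 6.9° = 0.04779, so δ = +2.739°.
cos H₀ = −tan(+3.7°) tan(+2.739°) = -0.0031, H₀ = 1.5739 rad.
Bracket: H₀ sin φ sin δ + cos φ cos δ sin H₀ = 1.5739×0.06453×0.04779 + 0.99792×0.99886×1.00000 = 0.004854 + 0.996782 = 1.001636.
Q̄ = (S₀/π) × [bracket] = (1361/π) × 1.001636 = 433.93 W/m².
Ratio Q̄_A / Q̄_B = 434.42 / 433.93 = 1.001.

Q̄_A / Q̄_B ≈ 1.00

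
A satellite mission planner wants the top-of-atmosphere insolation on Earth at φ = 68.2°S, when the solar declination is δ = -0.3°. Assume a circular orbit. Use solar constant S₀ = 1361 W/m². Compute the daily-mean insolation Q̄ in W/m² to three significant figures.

cos H₀ = −tan(-68.2°) tan(-0.300°) = -0.0131, H₀ = 1.5839 rad.
Bracket: H₀ sin φ sin δ + cos φ cos δ sin H₀ = 1.5839×-0.92849×-0.00524 + 0.37137×0.99999×0.99991 = 0.007706 + 0.371333 = 0.379039.
Q̄ = (S₀/π) × [bracket] = (1361/π) × 0.379039 = 164.2 W/m².

Q̄ ≈ 164 W/m²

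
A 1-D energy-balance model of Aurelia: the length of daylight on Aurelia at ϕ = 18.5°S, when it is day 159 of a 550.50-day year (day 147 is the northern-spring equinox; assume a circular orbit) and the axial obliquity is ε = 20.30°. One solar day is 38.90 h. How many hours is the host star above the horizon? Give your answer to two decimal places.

19.25 h

Solar longitude: L_s = 360° × (159 − 147)/550.50 = 7.847°.
sin δ = sin 20.30° × sin 7.847° = 0.04737, so δ = +2.715°.
cos h₀ = −tan ϕ · tan δ = −tan(-18.5°) × tan(+2.715°) = 0.0159, so h₀ = 1.5549 rad = 89.09°.
Daylight = 2h₀/(2π) × 38.90 h = (1.5549/π) × 38.90 = 19.25 h.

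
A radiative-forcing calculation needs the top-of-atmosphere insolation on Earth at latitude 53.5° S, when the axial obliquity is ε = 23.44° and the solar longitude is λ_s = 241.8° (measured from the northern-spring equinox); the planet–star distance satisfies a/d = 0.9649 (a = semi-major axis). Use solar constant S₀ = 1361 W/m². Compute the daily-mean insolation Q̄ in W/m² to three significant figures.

Q̄ ≈ 433 W/m²

Solar declination: sin δ = sin ε · sin λ_s = sin 23.44° × sin 241.8° = -0.35057, so δ = -20.522°.
cos H₀ = −tan(-53.5°) tan(-20.522°) = -0.5059, H₀ = 2.1012 rad.
Bracket: H₀ sin φ sin δ + cos φ cos δ sin H₀ = 2.1012×-0.80386×-0.35057 + 0.59482×0.93654×0.86261 = 0.592137 + 0.480537 = 1.072674.
Inverse-square distance factor (a/d)² = 0.9649² = 0.931032.
Q̄ = (S₀/π) × 0.931032 × [bracket] = (1361/π) × 0.931032 × 1.072674 = 432.7 W/m².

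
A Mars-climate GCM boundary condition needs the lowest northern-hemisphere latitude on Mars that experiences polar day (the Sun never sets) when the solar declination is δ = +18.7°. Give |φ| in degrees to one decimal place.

|φ| = 71.3°

Polar day requires cos H₀ = −tan φ tan δ ≤ −1, i.e. tan φ tan δ ≥ 1.
The boundary is |tan φ| · |tan δ| = 1, so |φ| = 90° − |δ| = 90° − 18.7° = 71.3° in the northern hemisphere.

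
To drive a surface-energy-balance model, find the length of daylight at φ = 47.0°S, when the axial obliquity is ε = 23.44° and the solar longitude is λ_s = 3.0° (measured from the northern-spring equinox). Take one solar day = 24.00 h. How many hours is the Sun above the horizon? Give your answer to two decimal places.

11.83 h

Solar declination: sin δ = sin ε · sin λ_s = sin 23.44° × sin 3.0° = 0.02082, so δ = +1.193°.
cos H₀ = −tan φ · tan δ = −tan(-47.0°) × tan(+1.193°) = 0.0223, so H₀ = 1.5485 rad = 88.72°.
Daylight = 2H₀/(2π) × 24.00 h = (1.5485/π) × 24.00 = 11.83 h.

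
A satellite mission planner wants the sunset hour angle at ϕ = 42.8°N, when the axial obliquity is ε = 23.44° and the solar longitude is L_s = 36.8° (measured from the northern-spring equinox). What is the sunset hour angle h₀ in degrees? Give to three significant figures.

Solar declination: sin δ = sin ε · sin L_s = sin 23.44° × sin 36.8° = 0.23828, so δ = +13.785°.
cos h₀ = −tan ϕ · tan δ = −tan(+42.8°) × tan(+13.785°) = -0.2272, so h₀ = 1.8000 rad = 103.13°.

h₀ = 103°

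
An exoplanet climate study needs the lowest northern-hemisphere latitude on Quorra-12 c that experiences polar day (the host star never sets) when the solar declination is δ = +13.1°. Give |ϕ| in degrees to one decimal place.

Polar day requires cos h₀ = −tan ϕ tan δ ≤ −1, i.e. tan ϕ tan δ ≥ 1.
The boundary is |tan ϕ| · |tan δ| = 1, so |ϕ| = 90° − |δ| = 90° − 13.1° = 76.9° in the northern hemisphere.

|ϕ| = 76.9°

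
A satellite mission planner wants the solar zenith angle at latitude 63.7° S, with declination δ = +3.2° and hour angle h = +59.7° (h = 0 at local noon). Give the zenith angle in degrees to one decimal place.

cos θ_z = sin ϕ sin δ + cos ϕ cos δ cos h = -0.050043 + 0.223193 = 0.173150.
θ_z = arccos(0.173150) = 80.0°.

θ_z = 80.0°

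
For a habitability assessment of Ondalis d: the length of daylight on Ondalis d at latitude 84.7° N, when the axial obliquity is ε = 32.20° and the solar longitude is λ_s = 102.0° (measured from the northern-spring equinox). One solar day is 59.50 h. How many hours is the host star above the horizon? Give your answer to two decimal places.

59.50 h

Solar declination: sin δ = sin ε · sin λ_s = sin 32.20° × sin 102.0° = 0.52123, so δ = +31.415°.
Sunrise equation: cos H₀ = −tan φ · tan δ = -6.5838 ≤ −1, so the host star never sets (polar day) and H₀ = π.
Daylight = 2H₀/(2π) × 59.50 h = (3.1416/π) × 59.50 = 59.50 h.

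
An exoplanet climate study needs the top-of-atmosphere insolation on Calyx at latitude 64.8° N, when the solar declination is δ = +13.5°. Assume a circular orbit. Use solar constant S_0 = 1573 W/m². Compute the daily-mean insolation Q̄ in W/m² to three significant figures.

cos h₀ = −tan(+64.8°) tan(+13.500°) = -0.5102, h₀ = 2.1062 rad.
Bracket: h₀ sin ϕ sin δ + cos ϕ cos δ sin h₀ = 2.1062×0.90483×0.23345 + 0.42578×0.97237×0.86006 = 0.444898 + 0.356078 = 0.800976.
Q̄ = (S_0/π) × [bracket] = (1573/π) × 0.800976 = 401.0 W/m².

Q̄ ≈ 401 W/m²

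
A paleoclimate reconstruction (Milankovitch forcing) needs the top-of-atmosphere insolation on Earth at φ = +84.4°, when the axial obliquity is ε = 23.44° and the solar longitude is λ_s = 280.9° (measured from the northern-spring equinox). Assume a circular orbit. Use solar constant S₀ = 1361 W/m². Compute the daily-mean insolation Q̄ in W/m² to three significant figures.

Solar declination: sin δ = sin ε · sin λ_s = sin 23.44° × sin 280.9° = -0.39061, so δ = -22.993°.
cos H₀ = −tan(+84.4°) tan(-22.993°) = 4.3276 ≥ 1 ⇒ polar night, H₀ = 0 and Q̄ = 0.

Q̄ ≈ 0.00 W/m²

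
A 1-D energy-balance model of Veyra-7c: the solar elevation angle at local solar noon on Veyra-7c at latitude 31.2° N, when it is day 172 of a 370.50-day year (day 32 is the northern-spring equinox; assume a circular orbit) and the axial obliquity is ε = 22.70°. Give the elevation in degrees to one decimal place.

74.3°

Solar longitude: λ_s = 360° × (172 − 32)/370.50 = 136.032°.
sin δ = sin 22.70° × sin 136.032° = 0.26792, so δ = +15.540°.
At local noon the hour angle is zero, so the zenith angle equals |φ − δ| = |+31.2° − (+15.540°)| = 15.660°.
Elevation = 90° − 15.660° = 74.3°.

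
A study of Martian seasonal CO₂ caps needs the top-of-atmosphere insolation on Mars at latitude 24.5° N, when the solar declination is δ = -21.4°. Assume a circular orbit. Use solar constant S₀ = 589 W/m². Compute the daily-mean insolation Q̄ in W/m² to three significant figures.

cos H₀ = −tan(+24.5°) tan(-21.400°) = 0.1786, H₀ = 1.3912 rad.
Bracket: H₀ sin φ sin δ + cos φ cos δ sin H₀ = 1.3912×0.41469×-0.36488 + 0.90996×0.93106×0.98392 = -0.210505 + 0.833604 = 0.623099.
Q̄ = (S₀/π) × [bracket] = (589/π) × 0.623099 = 116.8 W/m².

Q̄ ≈ 117 W/m²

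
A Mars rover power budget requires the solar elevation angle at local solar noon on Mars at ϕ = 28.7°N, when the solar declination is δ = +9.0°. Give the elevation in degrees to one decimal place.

At local noon the hour angle is zero, so the zenith angle equals |ϕ − δ| = |+28.7° − (+9.000°)| = 19.700°.
Elevation = 90° − 19.700° = 70.3°.

70.3°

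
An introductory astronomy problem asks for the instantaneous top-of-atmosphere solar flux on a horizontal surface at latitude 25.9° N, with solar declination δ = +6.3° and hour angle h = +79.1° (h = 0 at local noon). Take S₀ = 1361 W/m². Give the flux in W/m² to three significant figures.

295 W/m²

cos θ_z = sin φ sin δ + cos φ cos δ cos h = 0.047932 + 0.169075 = 0.217007.
Flux = S₀ · cos θ_z = 1361 × 0.217007 = 295.3 W/m².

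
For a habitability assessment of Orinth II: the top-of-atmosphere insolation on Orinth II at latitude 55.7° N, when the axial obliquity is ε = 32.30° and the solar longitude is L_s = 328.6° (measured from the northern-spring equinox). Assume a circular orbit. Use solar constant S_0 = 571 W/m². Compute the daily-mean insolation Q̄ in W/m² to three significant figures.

Solar declination: sin δ = sin ε · sin L_s = sin 32.30° × sin 328.6° = -0.27840, so δ = -16.165°.
cos h₀ = −tan(+55.7°) tan(-16.165°) = 0.4249, h₀ = 1.1319 rad.
Bracket: h₀ sin ϕ sin δ + cos ϕ cos δ sin h₀ = 1.1319×0.82610×-0.27840 + 0.56353×0.96046×0.90523 = -0.260321 + 0.489954 = 0.229633.
Q̄ = (S_0/π) × [bracket] = (571/π) × 0.229633 = 41.74 W/m².

Q̄ ≈ 41.7 W/m²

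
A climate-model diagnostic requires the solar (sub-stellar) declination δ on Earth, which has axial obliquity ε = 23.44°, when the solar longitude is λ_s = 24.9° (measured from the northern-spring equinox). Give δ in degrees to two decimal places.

sin δ = sin ε · sin λ_s = sin 23.44° × sin 24.9° = 0.167483.
δ = arcsin(0.167483) = +9.64°.

δ = +9.64°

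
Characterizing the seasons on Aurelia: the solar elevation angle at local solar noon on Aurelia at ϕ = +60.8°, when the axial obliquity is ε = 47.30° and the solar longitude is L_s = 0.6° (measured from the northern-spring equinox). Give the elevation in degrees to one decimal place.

29.6°

Solar declination: sin δ = sin ε · sin L_s = sin 47.30° × sin 0.6° = 0.00770, so δ = +0.441°.
At local noon the hour angle is zero, so the zenith angle equals |ϕ − δ| = |+60.8° − (+0.441°)| = 60.359°.
Elevation = 90° − 60.359° = 29.6°.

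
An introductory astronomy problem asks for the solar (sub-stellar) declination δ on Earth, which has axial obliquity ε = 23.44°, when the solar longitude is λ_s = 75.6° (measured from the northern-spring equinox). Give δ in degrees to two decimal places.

δ = +22.66°

sin δ = sin ε · sin λ_s = sin 23.44° × sin 75.6° = 0.385291.
δ = arcsin(0.385291) = +22.66°.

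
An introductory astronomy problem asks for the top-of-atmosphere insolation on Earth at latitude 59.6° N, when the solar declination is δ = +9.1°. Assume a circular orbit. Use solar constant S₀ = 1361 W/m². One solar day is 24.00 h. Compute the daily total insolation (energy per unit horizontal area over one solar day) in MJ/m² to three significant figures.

27.4 MJ/m²

cos H₀ = −tan(+59.6°) tan(+9.100°) = -0.2730, H₀ = 1.8473 rad.
Bracket: H₀ sin φ sin δ + cos φ cos δ sin H₀ = 1.8473×0.86251×0.15816 + 0.50603×0.98741×0.96201 = 0.251999 + 0.480677 = 0.732676.
Q̄ = (S₀/π) × [bracket] = (1361/π) × 0.732676 = 317.41 W/m².
Daily total = Q̄ × 24.00 h × 3600 s/h = 317.41 × 24.00 × 3600 / 10⁶ = 27.42 MJ/m².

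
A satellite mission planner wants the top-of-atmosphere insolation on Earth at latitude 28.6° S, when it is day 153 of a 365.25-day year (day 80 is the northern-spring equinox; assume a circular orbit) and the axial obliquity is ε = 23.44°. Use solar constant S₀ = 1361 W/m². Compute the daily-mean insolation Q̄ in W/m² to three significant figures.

Solar longitude: λ_s = 360° × (153 − 80)/365.25 = 71.951°.
sin δ = sin 23.44° × sin 71.951° = 0.37821, so δ = +22.223°.
cos H₀ = −tan(-28.6°) tan(+22.223°) = 0.2228, H₀ = 1.3462 rad.
Bracket: H₀ sin φ sin δ + cos φ cos δ sin H₀ = 1.3462×-0.47869×0.37821 + 0.87798×0.92572×0.97487 = -0.243723 + 0.792339 = 0.548616.
Q̄ = (S₀/π) × [bracket] = (1361/π) × 0.548616 = 237.7 W/m².

Q̄ ≈ 238 W/m²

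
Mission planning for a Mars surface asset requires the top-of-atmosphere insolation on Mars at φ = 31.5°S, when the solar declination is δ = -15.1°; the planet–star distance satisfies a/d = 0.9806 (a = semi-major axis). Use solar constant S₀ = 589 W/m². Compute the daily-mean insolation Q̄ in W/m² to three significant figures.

Q̄ ≈ 189 W/m²

cos H₀ = −tan(-31.5°) tan(-15.100°) = -0.1653, H₀ = 1.7369 rad.
Bracket: H₀ sin φ sin δ + cos φ cos δ sin H₀ = 1.7369×-0.52250×-0.26050 + 0.85264×0.96547×0.98624 = 0.236412 + 0.811871 = 1.048283.
Inverse-square distance factor (a/d)² = 0.9806² = 0.961576.
Q̄ = (S₀/π) × 0.961576 × [bracket] = (589/π) × 0.961576 × 1.048283 = 189.0 W/m².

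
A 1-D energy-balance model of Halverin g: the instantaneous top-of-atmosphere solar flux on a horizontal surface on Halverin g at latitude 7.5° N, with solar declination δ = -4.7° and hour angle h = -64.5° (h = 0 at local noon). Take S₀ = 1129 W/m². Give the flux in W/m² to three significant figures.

cos θ_z = sin φ sin δ + cos φ cos δ cos h = -0.010695 + 0.425393 = 0.414698.
Flux = S₀ · cos θ_z = 1129 × 0.414698 = 468.2 W/m².

468 W/m²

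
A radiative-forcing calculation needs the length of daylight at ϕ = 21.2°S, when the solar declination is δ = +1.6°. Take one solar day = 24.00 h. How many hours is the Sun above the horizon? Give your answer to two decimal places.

11.92 h

cos h₀ = −tan ϕ · tan δ = −tan(-21.2°) × tan(+1.600°) = 0.0108, so h₀ = 1.5600 rad = 89.38°.
Daylight = 2h₀/(2π) × 24.00 h = (1.5600/π) × 24.00 = 11.92 h.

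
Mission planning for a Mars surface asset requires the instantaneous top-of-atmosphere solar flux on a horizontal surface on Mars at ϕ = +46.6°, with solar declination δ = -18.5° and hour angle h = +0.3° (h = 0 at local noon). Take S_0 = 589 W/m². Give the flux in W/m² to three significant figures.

248 W/m²

cos θ_z = sin ϕ sin δ + cos ϕ cos δ cos h = -0.230546 + 0.651572 = 0.421026.
Flux = S_0 · cos θ_z = 589 × 0.421026 = 248.0 W/m².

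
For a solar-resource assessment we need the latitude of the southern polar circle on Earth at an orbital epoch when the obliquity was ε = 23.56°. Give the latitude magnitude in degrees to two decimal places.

66.44°

The polar circle is the lowest latitude that experiences at least one full rotation of continuous darkness at the northern-summer solstice; it lies at |φ| = 90° − ε = 90° − 23.56° = 66.44°.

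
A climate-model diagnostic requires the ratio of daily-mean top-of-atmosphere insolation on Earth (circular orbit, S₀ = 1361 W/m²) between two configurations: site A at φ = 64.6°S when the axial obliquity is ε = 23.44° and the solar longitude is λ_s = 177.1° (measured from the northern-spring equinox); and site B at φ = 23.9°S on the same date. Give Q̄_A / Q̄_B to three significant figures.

Q̄_A / Q̄_B ≈ 0.445

— Configuration A (φ=-64.6°):
Solar declination: sin δ = sin ε · sin λ_s = sin 23.44° × sin 177.1° = 0.02013, so δ = +1.153°.
cos H₀ = −tan(-64.6°) tan(+1.153°) = 0.0424, H₀ = 1.5284 rad.
Bracket: H₀ sin φ sin δ + cos φ cos δ sin H₀ = 1.5284×-0.90334×0.02013 + 0.42894×0.99980×0.99910 = -0.027793 + 0.428468 = 0.400675.
Q̄ = (S₀/π) × [bracket] = (1361/π) × 0.400675 = 173.58 W/m².
— Configuration B (φ=-23.9°):
cos H₀ = −tan(-23.9°) tan(+1.153°) = 0.0089, H₀ = 1.5619 rad.
Bracket: H₀ sin φ sin δ + cos φ cos δ sin H₀ = 1.5619×-0.40514×0.02013 + 0.91425×0.99980×0.99996 = -0.012738 + 0.914031 = 0.901293.
Q̄ = (S₀/π) × [bracket] = (1361/π) × 0.901293 = 390.46 W/m².
Ratio Q̄_A / Q̄_B = 173.58 / 390.46 = 0.4446.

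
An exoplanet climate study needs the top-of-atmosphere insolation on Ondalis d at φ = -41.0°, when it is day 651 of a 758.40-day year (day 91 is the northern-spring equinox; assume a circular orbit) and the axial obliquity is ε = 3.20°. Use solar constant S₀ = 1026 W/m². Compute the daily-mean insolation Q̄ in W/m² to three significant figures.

Solar longitude: λ_s = 360° × (651 − 91)/758.40 = 265.823°.
sin δ = sin 3.20° × sin 265.823° = -0.05567, so δ = -3.191°.
cos H₀ = −tan(-41.0°) tan(-3.191°) = -0.0485, H₀ = 1.6193 rad.
Bracket: H₀ sin φ sin δ + cos φ cos δ sin H₀ = 1.6193×-0.65606×-0.05567 + 0.75471×0.99845×0.99882 = 0.059141 + 0.752651 = 0.811792.
Q̄ = (S₀/π) × [bracket] = (1026/π) × 0.811792 = 265.1 W/m².

Q̄ ≈ 265 W/m²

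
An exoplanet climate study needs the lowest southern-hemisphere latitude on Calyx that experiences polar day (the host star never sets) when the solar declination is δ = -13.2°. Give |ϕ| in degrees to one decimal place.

|ϕ| = 76.8°

Polar day requires cos h₀ = −tan ϕ tan δ ≤ −1, i.e. tan ϕ tan δ ≥ 1.
The boundary is |tan ϕ| · |tan δ| = 1, so |ϕ| = 90° − |δ| = 90° − 13.2° = 76.8° in the southern hemisphere.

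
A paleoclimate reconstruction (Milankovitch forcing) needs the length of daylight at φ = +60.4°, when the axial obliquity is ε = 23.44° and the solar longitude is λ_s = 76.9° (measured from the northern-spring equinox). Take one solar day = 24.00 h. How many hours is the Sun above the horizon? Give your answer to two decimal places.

Solar declination: sin δ = sin ε · sin λ_s = sin 23.44° × sin 76.9° = 0.38744, so δ = +22.795°.
cos H₀ = −tan φ · tan δ = −tan(+60.4°) × tan(+22.795°) = -0.7398, so H₀ = 2.4036 rad = 137.71°.
Daylight = 2H₀/(2π) × 24.00 h = (2.4036/π) × 24.00 = 18.36 h.

18.36 h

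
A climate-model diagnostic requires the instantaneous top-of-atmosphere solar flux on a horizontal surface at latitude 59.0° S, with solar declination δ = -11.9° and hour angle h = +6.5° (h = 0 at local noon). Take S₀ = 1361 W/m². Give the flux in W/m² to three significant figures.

cos θ_z = sin φ sin δ + cos φ cos δ cos h = 0.176751 + 0.500730 = 0.677481.
Flux = S₀ · cos θ_z = 1361 × 0.677481 = 922.1 W/m².

922 W/m²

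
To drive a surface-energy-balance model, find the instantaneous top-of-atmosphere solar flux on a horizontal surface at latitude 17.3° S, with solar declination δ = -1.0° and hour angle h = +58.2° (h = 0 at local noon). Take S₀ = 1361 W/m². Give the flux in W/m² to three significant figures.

cos θ_z = sin φ sin δ + cos φ cos δ cos h = 0.005190 + 0.503040 = 0.508230.
Flux = S₀ · cos θ_z = 1361 × 0.508230 = 691.7 W/m².

692 W/m²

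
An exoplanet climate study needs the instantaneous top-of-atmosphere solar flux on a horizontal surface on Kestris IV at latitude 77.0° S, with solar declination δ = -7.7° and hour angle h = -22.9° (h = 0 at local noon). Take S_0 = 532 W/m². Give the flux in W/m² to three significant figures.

179 W/m²

cos θ_z = sin ϕ sin δ + cos ϕ cos δ cos h = 0.130552 + 0.205353 = 0.335905.
Flux = S_0 · cos θ_z = 532 × 0.335905 = 178.7 W/m².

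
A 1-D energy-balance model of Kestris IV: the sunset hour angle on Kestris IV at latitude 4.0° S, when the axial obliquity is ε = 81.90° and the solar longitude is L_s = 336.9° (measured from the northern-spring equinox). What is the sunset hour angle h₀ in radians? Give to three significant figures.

Solar declination: sin δ = sin ε · sin L_s = sin 81.90° × sin 336.9° = -0.38842, so δ = -22.856°.
cos h₀ = −tan ϕ · tan δ = −tan(-4.0°) × tan(-22.856°) = -0.0295, so h₀ = 1.6003 rad = 91.69°.

h₀ = 1.60 rad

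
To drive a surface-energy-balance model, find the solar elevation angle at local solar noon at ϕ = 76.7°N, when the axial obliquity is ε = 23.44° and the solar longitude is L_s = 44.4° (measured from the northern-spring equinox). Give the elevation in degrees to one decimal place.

Solar declination: sin δ = sin ε · sin L_s = sin 23.44° × sin 44.4° = 0.27832, so δ = +16.160°.
At local noon the hour angle is zero, so the zenith angle equals |ϕ − δ| = |+76.7° − (+16.160°)| = 60.540°.
Elevation = 90° − 60.540° = 29.5°.

29.5°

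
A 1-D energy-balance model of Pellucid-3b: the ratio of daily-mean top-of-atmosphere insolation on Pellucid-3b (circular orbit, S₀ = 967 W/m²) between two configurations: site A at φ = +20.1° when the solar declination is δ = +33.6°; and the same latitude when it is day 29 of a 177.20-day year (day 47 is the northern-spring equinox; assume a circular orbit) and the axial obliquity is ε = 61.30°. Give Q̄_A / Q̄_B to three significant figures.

Q̄_A / Q̄_B ≈ 2.05

— Configuration A (φ=+20.1°):
cos H₀ = −tan(+20.1°) tan(+33.600°) = -0.2431, H₀ = 1.8164 rad.
Bracket: H₀ sin φ sin δ + cos φ cos δ sin H₀ = 1.8164×0.34366×0.55339 + 0.93909×0.83292×0.96999 = 0.345439 + 0.758713 = 1.104152.
Q̄ = (S₀/π) × [bracket] = (967/π) × 1.104152 = 339.86 W/m².
— Configuration B (φ=+20.1°):
Solar longitude: λ_s = 360° × (29 − 47)/177.20 = -36.569°, i.e. -36.569° + 360° = 323.431°.
sin δ = sin 61.30° × sin 323.431° = -0.52259, so δ = -31.506°.
cos H₀ = −tan(+20.1°) tan(-31.506°) = 0.2243, H₀ = 1.3446 rad.
Bracket: H₀ sin φ sin δ + cos φ cos δ sin H₀ = 1.3446×0.34366×-0.52259 + 0.93909×0.85258×0.97452 = -0.241481 + 0.780249 = 0.538768.
Q̄ = (S₀/π) × [bracket] = (967/π) × 0.538768 = 165.84 W/m².
Ratio Q̄_A / Q̄_B = 339.86 / 165.84 = 2.049.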